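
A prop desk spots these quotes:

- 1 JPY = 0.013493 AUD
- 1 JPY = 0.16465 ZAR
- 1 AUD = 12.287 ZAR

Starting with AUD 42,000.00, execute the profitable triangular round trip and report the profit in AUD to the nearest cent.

Profit: AUD 290.41

Profitable loop is AUD → ZAR → JPY → AUD:
AUD 42,000.00 × 12.287 = ZAR 516,054.00
ZAR 516,054.00 ÷ 0.16465 = JPY 3,134,248
JPY 3,134,248 × 0.013493 = AUD 42,290.41
Profit = AUD 42,290.41 − AUD 42,000.00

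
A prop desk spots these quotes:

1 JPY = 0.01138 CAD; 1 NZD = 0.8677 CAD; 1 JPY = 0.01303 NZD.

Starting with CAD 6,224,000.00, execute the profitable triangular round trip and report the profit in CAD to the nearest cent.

Profitable loop is CAD → NZD → JPY → CAD:
CAD 6,224,000.00 ÷ 0.8677 = NZD 7,172,986.06
NZD 7,172,986.06 ÷ 0.01303 = JPY 550,497,779
JPY 550,497,779 × 0.01138 = CAD 6,264,664.72
Profit = CAD 6,264,664.72 − CAD 6,224,000.00

Profit: CAD 40,664.72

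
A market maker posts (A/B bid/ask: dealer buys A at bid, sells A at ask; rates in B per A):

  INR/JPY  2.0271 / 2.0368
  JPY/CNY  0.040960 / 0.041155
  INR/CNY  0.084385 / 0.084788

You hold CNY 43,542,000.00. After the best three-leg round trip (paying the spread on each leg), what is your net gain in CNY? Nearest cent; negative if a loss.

Best loop CNY → JPY → INR → CNY:
CNY 43,542,000.00 ÷ 0.041155 (buy JPY at ask) = JPY 1,058,000,243
JPY 1,058,000,243 ÷ 2.0368 (buy INR at ask) = INR 519,442,381.67
INR 519,442,381.67 × 0.084385 (sell INR at bid) = CNY 43,833,145.38

Net profit: CNY 291,145.38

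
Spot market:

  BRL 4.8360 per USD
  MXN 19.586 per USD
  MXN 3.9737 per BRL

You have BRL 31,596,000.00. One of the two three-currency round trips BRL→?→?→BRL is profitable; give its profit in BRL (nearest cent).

Profit: BRL 607,011.48

Profitable loop is BRL → USD → MXN → BRL:
BRL 31,596,000.00 ÷ 4.8360 = USD 6,533,498.76
USD 6,533,498.76 × 19.586 = MXN 127,965,106.70
MXN 127,965,106.70 ÷ 3.9737 = BRL 32,203,011.48
Profit = BRL 32,203,011.48 − BRL 31,596,000.00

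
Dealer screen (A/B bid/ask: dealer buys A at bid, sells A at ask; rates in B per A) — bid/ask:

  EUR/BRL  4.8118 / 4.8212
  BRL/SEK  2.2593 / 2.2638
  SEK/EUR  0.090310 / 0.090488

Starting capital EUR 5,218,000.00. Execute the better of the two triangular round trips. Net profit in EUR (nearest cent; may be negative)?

Net profit: EUR 65,477.74

Best loop EUR → SEK → BRL → EUR:
EUR 5,218,000.00 ÷ 0.090488 (buy SEK at ask) = SEK 57,665,104.77
SEK 57,665,104.77 ÷ 2.2638 (buy BRL at ask) = BRL 25,472,702.87
BRL 25,472,702.87 ÷ 4.8212 (buy EUR at ask) = EUR 5,283,477.74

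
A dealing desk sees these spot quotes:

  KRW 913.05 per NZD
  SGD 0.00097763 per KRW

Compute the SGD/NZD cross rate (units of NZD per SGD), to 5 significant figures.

SGD/NZD = 1.1203

1 SGD ÷ 0.00097763 = 1022.88 KRW
1022.88 KRW ÷ 913.05 = 1.12029 NZD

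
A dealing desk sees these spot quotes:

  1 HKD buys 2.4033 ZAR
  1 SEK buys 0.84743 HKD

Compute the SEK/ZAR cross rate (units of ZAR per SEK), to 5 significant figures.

1 SEK × 0.84743 = 0.84743 HKD
0.84743 HKD × 2.4033 = 2.03663 ZAR

SEK/ZAR = 2.0366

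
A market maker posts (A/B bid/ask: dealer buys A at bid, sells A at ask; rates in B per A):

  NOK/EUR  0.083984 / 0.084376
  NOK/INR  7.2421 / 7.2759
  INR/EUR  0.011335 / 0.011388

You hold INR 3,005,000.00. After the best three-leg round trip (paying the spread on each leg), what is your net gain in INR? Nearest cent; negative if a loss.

Best loop INR → NOK → EUR → INR:
INR 3,005,000.00 ÷ 7.2759 (buy NOK at ask) = NOK 413,007.33
NOK 413,007.33 × 0.083984 (sell NOK at bid) = EUR 34,686.01
EUR 34,686.01 ÷ 0.011388 (buy INR at ask) = INR 3,045,838.36

Net profit: INR 40,838.36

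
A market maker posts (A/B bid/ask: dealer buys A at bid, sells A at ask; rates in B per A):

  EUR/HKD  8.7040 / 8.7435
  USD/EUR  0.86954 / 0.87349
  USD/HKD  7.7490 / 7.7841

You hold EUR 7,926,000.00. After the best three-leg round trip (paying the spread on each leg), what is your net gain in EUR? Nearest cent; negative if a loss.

Best loop EUR → USD → HKD → EUR:
EUR 7,926,000.00 ÷ 0.87349 (buy USD at ask) = USD 9,073,944.75
USD 9,073,944.75 × 7.7490 (sell USD at bid) = HKD 70,313,997.87
HKD 70,313,997.87 ÷ 8.7435 (buy EUR at ask) = EUR 8,041,859.42

Net profit: EUR 115,859.42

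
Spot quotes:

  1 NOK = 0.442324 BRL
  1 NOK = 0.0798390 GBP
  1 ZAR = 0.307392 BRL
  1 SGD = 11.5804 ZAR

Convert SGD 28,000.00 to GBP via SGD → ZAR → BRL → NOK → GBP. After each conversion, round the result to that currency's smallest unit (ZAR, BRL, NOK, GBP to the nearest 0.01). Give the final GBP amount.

GBP 17,990.73

SGD 28,000.00 × 11.5804 = ZAR 324,251.20
ZAR 324,251.20 × 0.307392 = BRL 99,672.22
BRL 99,672.22 ÷ 0.442324 = NOK 225,337.58
NOK 225,337.58 × 0.0798390 = GBP 17,990.73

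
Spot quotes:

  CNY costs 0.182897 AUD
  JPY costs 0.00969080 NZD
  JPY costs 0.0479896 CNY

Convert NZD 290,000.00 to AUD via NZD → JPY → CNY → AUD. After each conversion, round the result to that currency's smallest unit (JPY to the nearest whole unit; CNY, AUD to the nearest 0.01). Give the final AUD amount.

AUD 262,658.88

NZD 290,000.00 ÷ 0.00969080 = JPY 29,925,290
JPY 29,925,290 × 0.0479896 = CNY 1,436,102.70
CNY 1,436,102.70 × 0.182897 = AUD 262,658.88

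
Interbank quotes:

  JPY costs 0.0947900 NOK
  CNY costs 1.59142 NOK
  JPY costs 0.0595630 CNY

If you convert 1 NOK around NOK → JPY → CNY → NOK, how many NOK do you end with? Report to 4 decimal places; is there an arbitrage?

Around NOK → JPY → CNY → NOK: 1 ÷ 0.0947900 × 0.0595630 × 1.59142 = 0.999997
Product ≈ 1 (deviation 0.000%, within rounding noise).

1.0000 (no arbitrage)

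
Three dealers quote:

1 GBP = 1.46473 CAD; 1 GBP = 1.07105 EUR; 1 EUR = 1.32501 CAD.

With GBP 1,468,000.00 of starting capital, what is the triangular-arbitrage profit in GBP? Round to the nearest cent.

Profit: GBP 47,146.86

Profitable loop is GBP → CAD → EUR → GBP:
GBP 1,468,000.00 × 1.46473 = CAD 2,150,223.64
CAD 2,150,223.64 ÷ 1.32501 = EUR 1,622,798.05
EUR 1,622,798.05 ÷ 1.07105 = GBP 1,515,146.86
Profit = GBP 1,515,146.86 − GBP 1,468,000.00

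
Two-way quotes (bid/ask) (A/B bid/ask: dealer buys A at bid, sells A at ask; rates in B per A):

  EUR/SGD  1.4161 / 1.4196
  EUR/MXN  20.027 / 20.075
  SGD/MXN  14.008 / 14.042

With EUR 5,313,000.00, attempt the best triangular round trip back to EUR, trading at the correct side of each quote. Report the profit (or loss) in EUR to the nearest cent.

Net profit: EUR 24,781.04

Best loop EUR → MXN → SGD → EUR:
EUR 5,313,000.00 × 20.027 (sell EUR at bid) = MXN 106,403,451.00
MXN 106,403,451.00 ÷ 14.042 (buy SGD at ask) = SGD 7,577,513.96
SGD 7,577,513.96 ÷ 1.4196 (buy EUR at ask) = EUR 5,337,781.04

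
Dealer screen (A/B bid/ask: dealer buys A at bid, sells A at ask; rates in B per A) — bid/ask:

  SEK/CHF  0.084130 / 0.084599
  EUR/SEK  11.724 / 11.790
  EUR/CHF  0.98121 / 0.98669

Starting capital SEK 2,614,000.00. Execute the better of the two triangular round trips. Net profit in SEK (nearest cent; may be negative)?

Best loop SEK → CHF → EUR → SEK:
SEK 2,614,000.00 × 0.084130 (sell SEK at bid) = CHF 219,915.82
CHF 219,915.82 ÷ 0.98669 (buy EUR at ask) = EUR 222,882.38
EUR 222,882.38 × 11.724 (sell EUR at bid) = SEK 2,613,073.08

Net result: SEK -926.92 (no profitable arbitrage after spreads)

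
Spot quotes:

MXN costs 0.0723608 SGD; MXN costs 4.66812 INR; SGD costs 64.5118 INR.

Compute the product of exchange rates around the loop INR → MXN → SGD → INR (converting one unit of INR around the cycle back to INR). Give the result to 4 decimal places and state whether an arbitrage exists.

Around INR → MXN → SGD → INR: 1 ÷ 4.66812 × 0.0723608 × 64.5118 = 1.000001
Product ≈ 1 (deviation 0.000%, within rounding noise).

1.0000 (no arbitrage)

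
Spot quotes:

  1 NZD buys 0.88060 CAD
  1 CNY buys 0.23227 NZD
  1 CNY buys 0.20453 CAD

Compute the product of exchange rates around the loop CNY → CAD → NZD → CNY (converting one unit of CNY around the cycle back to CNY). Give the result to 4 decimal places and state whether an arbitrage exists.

1.0000 (no arbitrage)

Around CNY → CAD → NZD → CNY: 1 × 0.20453 ÷ 0.88060 ÷ 0.23227 = 0.999966
Product ≈ 1 (deviation 0.003%, within rounding noise).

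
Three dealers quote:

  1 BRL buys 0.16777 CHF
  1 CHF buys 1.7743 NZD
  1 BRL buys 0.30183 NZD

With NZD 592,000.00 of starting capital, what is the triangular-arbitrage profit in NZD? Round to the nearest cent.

Profitable loop is NZD → CHF → BRL → NZD:
NZD 592,000.00 ÷ 1.7743 = CHF 333,652.71
CHF 333,652.71 ÷ 0.16777 = BRL 1,988,750.72
BRL 1,988,750.72 × 0.30183 = NZD 600,264.63
Profit = NZD 600,264.63 − NZD 592,000.00

Profit: NZD 8,264.63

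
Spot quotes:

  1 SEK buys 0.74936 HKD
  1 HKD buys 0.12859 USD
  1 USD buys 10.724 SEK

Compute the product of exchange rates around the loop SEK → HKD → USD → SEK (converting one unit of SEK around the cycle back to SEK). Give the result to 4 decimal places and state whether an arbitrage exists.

1.0334 (arbitrage exists)

Around SEK → HKD → USD → SEK: 1 × 0.74936 × 0.12859 × 10.724 = 1.033367
Product > 1; profitable direction is SEK → HKD → USD → SEK.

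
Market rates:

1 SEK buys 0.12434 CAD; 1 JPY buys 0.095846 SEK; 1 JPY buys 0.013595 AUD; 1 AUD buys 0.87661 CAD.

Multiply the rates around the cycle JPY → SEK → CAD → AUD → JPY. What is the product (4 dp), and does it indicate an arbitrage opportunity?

1.0000 (no arbitrage)

Around JPY → SEK → CAD → AUD → JPY: 1 × 0.095846 × 0.12434 ÷ 0.87661 ÷ 0.013595 = 0.999998
Product ≈ 1 (deviation 0.000%, within rounding noise).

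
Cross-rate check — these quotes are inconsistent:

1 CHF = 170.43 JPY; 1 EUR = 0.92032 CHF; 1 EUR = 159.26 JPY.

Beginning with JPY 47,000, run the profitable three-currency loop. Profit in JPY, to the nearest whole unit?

Profit: JPY 722

Profitable loop is JPY → CHF → EUR → JPY:
JPY 47,000 ÷ 170.43 = CHF 275.77
CHF 275.77 ÷ 0.92032 = EUR 299.65
EUR 299.65 × 159.26 = JPY 47,722
Profit = JPY 47,722 − JPY 47,000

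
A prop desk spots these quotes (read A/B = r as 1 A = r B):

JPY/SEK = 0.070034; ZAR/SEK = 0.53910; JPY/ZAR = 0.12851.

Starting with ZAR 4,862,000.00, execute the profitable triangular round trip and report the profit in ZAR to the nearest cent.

Profitable loop is ZAR → JPY → SEK → ZAR:
ZAR 4,862,000.00 ÷ 0.12851 = JPY 37,833,632
JPY 37,833,632 × 0.070034 = SEK 2,649,640.56
SEK 2,649,640.56 ÷ 0.53910 = ZAR 4,914,933.33
Profit = ZAR 4,914,933.33 − ZAR 4,862,000.00

Profit: ZAR 52,933.33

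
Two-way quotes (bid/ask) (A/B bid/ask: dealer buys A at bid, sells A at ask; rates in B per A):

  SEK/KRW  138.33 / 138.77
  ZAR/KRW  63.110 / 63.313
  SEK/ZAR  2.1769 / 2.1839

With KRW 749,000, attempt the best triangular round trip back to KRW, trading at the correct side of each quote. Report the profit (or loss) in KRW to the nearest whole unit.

Best loop KRW → ZAR → SEK → KRW:
KRW 749,000 ÷ 63.313 (buy ZAR at ask) = ZAR 11,830.11
ZAR 11,830.11 ÷ 2.1839 (buy SEK at ask) = SEK 5,416.97
SEK 5,416.97 × 138.33 (sell SEK at bid) = KRW 749,329

Net profit: KRW 329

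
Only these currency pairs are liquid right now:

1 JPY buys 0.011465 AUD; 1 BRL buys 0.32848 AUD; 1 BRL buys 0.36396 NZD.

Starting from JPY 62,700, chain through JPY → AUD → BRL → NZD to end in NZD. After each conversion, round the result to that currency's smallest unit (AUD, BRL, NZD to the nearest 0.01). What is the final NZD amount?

JPY 62,700 × 0.011465 = AUD 718.86
AUD 718.86 ÷ 0.32848 = BRL 2,188.44
BRL 2,188.44 × 0.36396 = NZD 796.50

NZD 796.50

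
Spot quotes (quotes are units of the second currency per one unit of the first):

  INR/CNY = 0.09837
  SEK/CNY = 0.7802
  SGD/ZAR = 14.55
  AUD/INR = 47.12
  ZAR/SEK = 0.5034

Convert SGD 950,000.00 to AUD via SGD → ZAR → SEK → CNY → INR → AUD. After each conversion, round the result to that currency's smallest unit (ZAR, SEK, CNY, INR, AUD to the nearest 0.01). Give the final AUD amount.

AUD 1,171,218.17

SGD 950,000.00 × 14.55 = ZAR 13,822,500.00
ZAR 13,822,500.00 × 0.5034 = SEK 6,958,246.50
SEK 6,958,246.50 × 0.7802 = CNY 5,428,823.92
CNY 5,428,823.92 ÷ 0.09837 = INR 55,187,800.35
INR 55,187,800.35 ÷ 47.12 = AUD 1,171,218.17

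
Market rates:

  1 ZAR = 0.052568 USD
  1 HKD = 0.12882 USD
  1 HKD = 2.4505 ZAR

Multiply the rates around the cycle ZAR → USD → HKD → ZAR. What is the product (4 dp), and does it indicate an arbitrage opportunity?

1.0000 (no arbitrage)

Around ZAR → USD → HKD → ZAR: 1 × 0.052568 ÷ 0.12882 × 2.4505 = 0.999984
Product ≈ 1 (deviation 0.002%, within rounding noise).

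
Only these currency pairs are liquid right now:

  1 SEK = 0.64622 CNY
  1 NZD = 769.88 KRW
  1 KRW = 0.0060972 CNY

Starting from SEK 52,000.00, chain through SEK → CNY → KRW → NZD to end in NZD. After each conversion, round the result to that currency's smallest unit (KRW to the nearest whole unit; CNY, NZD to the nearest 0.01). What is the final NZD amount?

SEK 52,000.00 × 0.64622 = CNY 33,603.44
CNY 33,603.44 ÷ 0.0060972 = KRW 5,511,290
KRW 5,511,290 ÷ 769.88 = NZD 7,158.64

NZD 7,158.64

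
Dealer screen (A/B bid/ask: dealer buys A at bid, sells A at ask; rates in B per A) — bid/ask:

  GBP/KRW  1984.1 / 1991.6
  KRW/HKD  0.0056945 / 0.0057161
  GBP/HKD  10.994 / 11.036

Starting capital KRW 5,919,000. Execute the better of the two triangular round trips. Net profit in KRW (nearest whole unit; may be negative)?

Best loop KRW → HKD → GBP → KRW:
KRW 5,919,000 × 0.0056945 (sell KRW at bid) = HKD 33,705.75
HKD 33,705.75 ÷ 11.036 (buy GBP at ask) = GBP 3,054.16
GBP 3,054.16 × 1984.1 (sell GBP at bid) = KRW 6,059,765

Net profit: KRW 140,765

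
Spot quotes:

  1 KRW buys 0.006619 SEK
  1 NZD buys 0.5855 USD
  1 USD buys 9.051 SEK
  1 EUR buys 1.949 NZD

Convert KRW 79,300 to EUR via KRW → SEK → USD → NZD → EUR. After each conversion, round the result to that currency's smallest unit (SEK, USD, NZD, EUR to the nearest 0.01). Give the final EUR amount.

EUR 50.82

KRW 79,300 × 0.006619 = SEK 524.89
SEK 524.89 ÷ 9.051 = USD 57.99
USD 57.99 ÷ 0.5855 = NZD 99.04
NZD 99.04 ÷ 1.949 = EUR 50.82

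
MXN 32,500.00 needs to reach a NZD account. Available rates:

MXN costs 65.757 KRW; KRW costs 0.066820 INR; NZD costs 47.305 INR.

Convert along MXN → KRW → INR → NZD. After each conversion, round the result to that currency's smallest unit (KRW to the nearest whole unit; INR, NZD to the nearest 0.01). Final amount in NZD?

NZD 3,018.73

MXN 32,500.00 × 65.757 = KRW 2,137,102
KRW 2,137,102 × 0.066820 = INR 142,801.16
INR 142,801.16 ÷ 47.305 = NZD 3,018.73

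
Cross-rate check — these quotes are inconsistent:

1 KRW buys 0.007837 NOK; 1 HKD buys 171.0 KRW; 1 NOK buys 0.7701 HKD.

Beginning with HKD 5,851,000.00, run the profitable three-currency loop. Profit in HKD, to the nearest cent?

Profit: HKD 187,418.08

Profitable loop is HKD → KRW → NOK → HKD:
HKD 5,851,000.00 × 171.0 = KRW 1,000,521,000
KRW 1,000,521,000 × 0.007837 = NOK 7,841,083.08
NOK 7,841,083.08 × 0.7701 = HKD 6,038,418.08
Profit = HKD 6,038,418.08 − HKD 5,851,000.00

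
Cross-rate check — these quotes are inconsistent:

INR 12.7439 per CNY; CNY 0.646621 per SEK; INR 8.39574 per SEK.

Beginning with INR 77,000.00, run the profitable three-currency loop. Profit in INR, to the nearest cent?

Profit: INR 1,450.83

Profitable loop is INR → CNY → SEK → INR:
INR 77,000.00 ÷ 12.7439 = CNY 6,042.11
CNY 6,042.11 ÷ 0.646621 = SEK 9,344.12
SEK 9,344.12 × 8.39574 = INR 78,450.83
Profit = INR 78,450.83 − INR 77,000.00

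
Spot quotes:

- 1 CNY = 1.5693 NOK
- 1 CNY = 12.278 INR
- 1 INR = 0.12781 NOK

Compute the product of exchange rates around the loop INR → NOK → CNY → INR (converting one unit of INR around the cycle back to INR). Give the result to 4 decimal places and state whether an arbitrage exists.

Around INR → NOK → CNY → INR: 1 × 0.12781 ÷ 1.5693 × 12.278 = 0.999969
Product ≈ 1 (deviation 0.003%, within rounding noise).

1.0000 (no arbitrage)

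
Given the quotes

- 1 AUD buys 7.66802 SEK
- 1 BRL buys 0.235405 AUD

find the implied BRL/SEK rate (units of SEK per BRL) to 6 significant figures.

1 BRL × 0.235405 = 0.235405 AUD
0.235405 AUD × 7.66802 = 1.80509 SEK

BRL/SEK = 1.80509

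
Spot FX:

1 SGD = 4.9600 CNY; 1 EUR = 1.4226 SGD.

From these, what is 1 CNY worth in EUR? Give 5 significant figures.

CNY/EUR = 0.14172

1 CNY ÷ 4.9600 = 0.201613 SGD
0.201613 SGD ÷ 1.4226 = 0.141721 EUR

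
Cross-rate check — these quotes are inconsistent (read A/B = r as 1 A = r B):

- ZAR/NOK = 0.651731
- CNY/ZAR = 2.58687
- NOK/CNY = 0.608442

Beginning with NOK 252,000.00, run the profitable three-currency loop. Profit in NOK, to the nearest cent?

Profit: NOK 6,501.29

Profitable loop is NOK → CNY → ZAR → NOK:
NOK 252,000.00 × 0.608442 = CNY 153,327.38
CNY 153,327.38 × 2.58687 = ZAR 396,638.01
ZAR 396,638.01 × 0.651731 = NOK 258,501.29
Profit = NOK 258,501.29 − NOK 252,000.00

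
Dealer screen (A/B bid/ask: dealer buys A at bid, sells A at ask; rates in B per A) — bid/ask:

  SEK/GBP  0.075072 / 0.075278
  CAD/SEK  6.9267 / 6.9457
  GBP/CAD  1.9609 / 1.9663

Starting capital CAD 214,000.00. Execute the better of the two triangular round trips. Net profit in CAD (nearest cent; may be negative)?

Net profit: CAD 4,209.46

Best loop CAD → SEK → GBP → CAD:
CAD 214,000.00 × 6.9267 (sell CAD at bid) = SEK 1,482,313.80
SEK 1,482,313.80 × 0.075072 (sell SEK at bid) = GBP 111,280.26
GBP 111,280.26 × 1.9609 (sell GBP at bid) = CAD 218,209.46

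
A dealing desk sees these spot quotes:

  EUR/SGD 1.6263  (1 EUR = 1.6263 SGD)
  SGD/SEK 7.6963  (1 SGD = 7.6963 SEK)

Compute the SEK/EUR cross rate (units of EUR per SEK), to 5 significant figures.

1 SEK ÷ 7.6963 = 0.129933 SGD
0.129933 SGD ÷ 1.6263 = 0.0798946 EUR

SEK/EUR = 0.079895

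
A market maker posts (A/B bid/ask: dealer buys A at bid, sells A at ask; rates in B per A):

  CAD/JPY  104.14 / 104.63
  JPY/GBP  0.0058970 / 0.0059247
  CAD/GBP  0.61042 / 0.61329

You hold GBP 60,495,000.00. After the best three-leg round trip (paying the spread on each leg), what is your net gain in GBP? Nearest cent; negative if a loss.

Best loop GBP → CAD → JPY → GBP:
GBP 60,495,000.00 ÷ 0.61329 (buy CAD at ask) = CAD 98,640,121.31
CAD 98,640,121.31 × 104.14 (sell CAD at bid) = JPY 10,272,382,234
JPY 10,272,382,234 × 0.0058970 (sell JPY at bid) = GBP 60,576,238.03

Net profit: GBP 81,238.03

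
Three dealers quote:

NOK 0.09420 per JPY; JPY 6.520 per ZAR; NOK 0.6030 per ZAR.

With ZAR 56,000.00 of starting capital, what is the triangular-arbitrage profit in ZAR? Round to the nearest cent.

Profitable loop is ZAR → JPY → NOK → ZAR:
ZAR 56,000.00 × 6.520 = JPY 365,120
JPY 365,120 × 0.09420 = NOK 34,394.30
NOK 34,394.30 ÷ 0.6030 = ZAR 57,038.65
Profit = ZAR 57,038.65 − ZAR 56,000.00

Profit: ZAR 1,038.65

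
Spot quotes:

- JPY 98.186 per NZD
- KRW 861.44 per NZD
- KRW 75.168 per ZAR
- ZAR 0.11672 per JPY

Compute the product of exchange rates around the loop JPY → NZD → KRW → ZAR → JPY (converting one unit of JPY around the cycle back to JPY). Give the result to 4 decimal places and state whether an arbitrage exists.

Around JPY → NZD → KRW → ZAR → JPY: 1 ÷ 98.186 × 861.44 ÷ 75.168 ÷ 0.11672 = 0.999994
Product ≈ 1 (deviation 0.001%, within rounding noise).

1.0000 (no arbitrage)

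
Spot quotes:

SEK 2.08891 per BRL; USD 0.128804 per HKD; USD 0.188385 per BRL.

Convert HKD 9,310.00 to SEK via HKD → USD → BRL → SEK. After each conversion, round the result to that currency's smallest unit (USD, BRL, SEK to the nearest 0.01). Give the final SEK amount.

SEK 13,297.02

HKD 9,310.00 × 0.128804 = USD 1,199.17
USD 1,199.17 ÷ 0.188385 = BRL 6,365.53
BRL 6,365.53 × 2.08891 = SEK 13,297.02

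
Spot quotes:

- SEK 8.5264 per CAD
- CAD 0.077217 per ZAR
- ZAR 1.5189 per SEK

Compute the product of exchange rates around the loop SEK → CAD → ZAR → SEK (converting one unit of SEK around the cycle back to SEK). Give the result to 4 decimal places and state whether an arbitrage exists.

Around SEK → CAD → ZAR → SEK: 1 ÷ 8.5264 ÷ 0.077217 ÷ 1.5189 = 0.999982
Product ≈ 1 (deviation 0.002%, within rounding noise).

1.0000 (no arbitrage)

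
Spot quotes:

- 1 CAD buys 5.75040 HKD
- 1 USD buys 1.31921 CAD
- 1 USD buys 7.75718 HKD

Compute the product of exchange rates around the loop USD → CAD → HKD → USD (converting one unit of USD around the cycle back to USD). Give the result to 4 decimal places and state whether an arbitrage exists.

0.9779 (arbitrage exists)

Around USD → CAD → HKD → USD: 1 × 1.31921 × 5.75040 ÷ 7.75718 = 0.977931
Product < 1; profitable direction is USD → HKD → CAD → USD.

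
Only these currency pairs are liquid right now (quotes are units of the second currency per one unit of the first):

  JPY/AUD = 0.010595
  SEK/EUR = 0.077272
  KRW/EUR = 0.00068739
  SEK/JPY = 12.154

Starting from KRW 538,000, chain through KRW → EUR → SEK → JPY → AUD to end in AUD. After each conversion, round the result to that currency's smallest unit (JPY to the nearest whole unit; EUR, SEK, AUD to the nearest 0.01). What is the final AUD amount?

KRW 538,000 × 0.00068739 = EUR 369.82
EUR 369.82 ÷ 0.077272 = SEK 4,785.95
SEK 4,785.95 × 12.154 = JPY 58,168
JPY 58,168 × 0.010595 = AUD 616.29

AUD 616.29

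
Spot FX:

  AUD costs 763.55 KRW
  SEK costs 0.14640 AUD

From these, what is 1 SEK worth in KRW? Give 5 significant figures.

SEK/KRW = 111.78

1 SEK × 0.14640 = 0.1464 AUD
0.1464 AUD × 763.55 = 111.784 KRW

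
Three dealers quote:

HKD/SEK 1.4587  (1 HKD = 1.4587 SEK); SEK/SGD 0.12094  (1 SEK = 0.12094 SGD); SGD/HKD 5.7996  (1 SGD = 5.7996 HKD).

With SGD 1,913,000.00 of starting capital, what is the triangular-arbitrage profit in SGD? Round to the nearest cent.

Profitable loop is SGD → HKD → SEK → SGD:
SGD 1,913,000.00 × 5.7996 = HKD 11,094,634.80
HKD 11,094,634.80 × 1.4587 = SEK 16,183,743.78
SEK 16,183,743.78 × 0.12094 = SGD 1,957,261.97
Profit = SGD 1,957,261.97 − SGD 1,913,000.00

Profit: SGD 44,261.97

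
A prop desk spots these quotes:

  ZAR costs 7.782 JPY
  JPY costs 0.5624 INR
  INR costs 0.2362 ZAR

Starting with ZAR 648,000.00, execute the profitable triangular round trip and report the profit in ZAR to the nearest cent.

Profitable loop is ZAR → JPY → INR → ZAR:
ZAR 648,000.00 × 7.782 = JPY 5,042,736
JPY 5,042,736 × 0.5624 = INR 2,836,034.73
INR 2,836,034.73 × 0.2362 = ZAR 669,871.40
Profit = ZAR 669,871.40 − ZAR 648,000.00

Profit: ZAR 21,871.40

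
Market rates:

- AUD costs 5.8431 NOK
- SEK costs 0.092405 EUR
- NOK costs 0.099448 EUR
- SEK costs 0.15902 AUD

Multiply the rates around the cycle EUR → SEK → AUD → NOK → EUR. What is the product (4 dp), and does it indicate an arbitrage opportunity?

Around EUR → SEK → AUD → NOK → EUR: 1 ÷ 0.092405 × 0.15902 × 5.8431 × 0.099448 = 0.999990
Product ≈ 1 (deviation 0.001%, within rounding noise).

1.0000 (no arbitrage)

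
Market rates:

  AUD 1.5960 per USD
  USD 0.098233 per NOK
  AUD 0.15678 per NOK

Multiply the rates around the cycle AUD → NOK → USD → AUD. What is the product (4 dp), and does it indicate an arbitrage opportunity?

Around AUD → NOK → USD → AUD: 1 ÷ 0.15678 × 0.098233 × 1.5960 = 0.999999
Product ≈ 1 (deviation 0.000%, within rounding noise).

1.0000 (no arbitrage)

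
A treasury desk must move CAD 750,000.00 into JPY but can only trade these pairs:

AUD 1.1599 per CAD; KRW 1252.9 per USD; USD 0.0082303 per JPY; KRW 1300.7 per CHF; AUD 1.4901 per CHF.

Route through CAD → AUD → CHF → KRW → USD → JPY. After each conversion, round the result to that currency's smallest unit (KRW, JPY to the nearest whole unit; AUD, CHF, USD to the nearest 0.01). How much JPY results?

CAD 750,000.00 × 1.1599 = AUD 869,925.00
AUD 869,925.00 ÷ 1.4901 = CHF 583,803.10
CHF 583,803.10 × 1300.7 = KRW 759,352,692
KRW 759,352,692 ÷ 1252.9 = USD 606,076.06
USD 606,076.06 ÷ 0.0082303 = JPY 73,639,607

JPY 73,639,607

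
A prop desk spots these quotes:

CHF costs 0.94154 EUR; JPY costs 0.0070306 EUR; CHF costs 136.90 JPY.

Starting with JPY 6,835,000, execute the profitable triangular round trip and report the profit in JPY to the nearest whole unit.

Profit: JPY 152,078

Profitable loop is JPY → EUR → CHF → JPY:
JPY 6,835,000 × 0.0070306 = EUR 48,054.15
EUR 48,054.15 ÷ 0.94154 = CHF 51,037.82
CHF 51,037.82 × 136.90 = JPY 6,987,078
Profit = JPY 6,987,078 − JPY 6,835,000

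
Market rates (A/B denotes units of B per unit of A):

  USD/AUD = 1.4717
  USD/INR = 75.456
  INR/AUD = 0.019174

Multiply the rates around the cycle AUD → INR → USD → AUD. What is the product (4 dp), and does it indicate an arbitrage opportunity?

Around AUD → INR → USD → AUD: 1 ÷ 0.019174 ÷ 75.456 × 1.4717 = 1.017215
Product > 1; profitable direction is AUD → INR → USD → AUD.

1.0172 (arbitrage exists)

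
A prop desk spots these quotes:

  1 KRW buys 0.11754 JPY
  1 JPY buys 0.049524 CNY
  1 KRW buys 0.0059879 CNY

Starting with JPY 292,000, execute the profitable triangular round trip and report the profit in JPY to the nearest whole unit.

Profitable loop is JPY → KRW → CNY → JPY:
JPY 292,000 ÷ 0.11754 = KRW 2,484,261
KRW 2,484,261 × 0.0059879 = CNY 14,875.50
CNY 14,875.50 ÷ 0.049524 = JPY 300,370
Profit = JPY 300,370 − JPY 292,000

Profit: JPY 8,370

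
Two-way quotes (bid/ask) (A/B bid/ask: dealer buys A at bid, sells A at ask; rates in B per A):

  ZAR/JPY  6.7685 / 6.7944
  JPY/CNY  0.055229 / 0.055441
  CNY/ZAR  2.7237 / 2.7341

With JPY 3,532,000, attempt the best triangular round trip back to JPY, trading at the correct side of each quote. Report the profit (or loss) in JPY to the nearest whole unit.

Net profit: JPY 64,165

Best loop JPY → CNY → ZAR → JPY:
JPY 3,532,000 × 0.055229 (sell JPY at bid) = CNY 195,068.83
CNY 195,068.83 × 2.7237 (sell CNY at bid) = ZAR 531,308.97
ZAR 531,308.97 × 6.7685 (sell ZAR at bid) = JPY 3,596,165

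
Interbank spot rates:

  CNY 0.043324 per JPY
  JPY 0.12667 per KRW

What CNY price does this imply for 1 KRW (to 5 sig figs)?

KRW/CNY = 0.0054879

1 KRW × 0.12667 = 0.12667 JPY
0.12667 JPY × 0.043324 = 0.00548785 CNY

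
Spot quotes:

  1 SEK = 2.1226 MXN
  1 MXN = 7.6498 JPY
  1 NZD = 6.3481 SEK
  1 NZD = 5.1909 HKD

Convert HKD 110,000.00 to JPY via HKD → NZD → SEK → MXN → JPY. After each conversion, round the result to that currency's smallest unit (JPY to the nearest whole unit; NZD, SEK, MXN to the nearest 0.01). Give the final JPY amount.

JPY 2,184,299

HKD 110,000.00 ÷ 5.1909 = NZD 21,190.93
NZD 21,190.93 × 6.3481 = SEK 134,522.14
SEK 134,522.14 × 2.1226 = MXN 285,536.69
MXN 285,536.69 × 7.6498 = JPY 2,184,299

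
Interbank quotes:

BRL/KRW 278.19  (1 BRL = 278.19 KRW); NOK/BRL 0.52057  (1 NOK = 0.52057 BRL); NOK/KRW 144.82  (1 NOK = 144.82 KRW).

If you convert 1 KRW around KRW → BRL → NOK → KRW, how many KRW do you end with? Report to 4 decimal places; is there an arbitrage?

1.0000 (no arbitrage)

Around KRW → BRL → NOK → KRW: 1 ÷ 278.19 ÷ 0.52057 × 144.82 = 1.000018
Product ≈ 1 (deviation 0.002%, within rounding noise).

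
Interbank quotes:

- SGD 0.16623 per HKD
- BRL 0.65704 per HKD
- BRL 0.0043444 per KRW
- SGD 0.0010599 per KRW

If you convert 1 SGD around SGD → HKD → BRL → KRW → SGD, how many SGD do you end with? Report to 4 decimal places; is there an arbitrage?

0.9643 (arbitrage exists)

Around SGD → HKD → BRL → KRW → SGD: 1 ÷ 0.16623 × 0.65704 ÷ 0.0043444 × 0.0010599 = 0.964312
Product < 1; profitable direction is SGD → KRW → BRL → HKD → SGD.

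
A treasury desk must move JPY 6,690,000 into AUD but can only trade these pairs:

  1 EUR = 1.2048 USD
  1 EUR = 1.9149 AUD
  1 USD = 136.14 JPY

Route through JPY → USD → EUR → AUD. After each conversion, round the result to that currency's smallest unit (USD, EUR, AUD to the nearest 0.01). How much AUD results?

AUD 78,103.68

JPY 6,690,000 ÷ 136.14 = USD 49,140.59
USD 49,140.59 ÷ 1.2048 = EUR 40,787.34
EUR 40,787.34 × 1.9149 = AUD 78,103.68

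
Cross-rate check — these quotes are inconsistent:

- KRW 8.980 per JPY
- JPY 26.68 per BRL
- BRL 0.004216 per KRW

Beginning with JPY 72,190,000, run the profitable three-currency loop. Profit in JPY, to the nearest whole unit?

Profit: JPY 728,849

Profitable loop is JPY → KRW → BRL → JPY:
JPY 72,190,000 × 8.980 = KRW 648,266,200
KRW 648,266,200 × 0.004216 = BRL 2,733,090.30
BRL 2,733,090.30 × 26.68 = JPY 72,918,849
Profit = JPY 72,918,849 − JPY 72,190,000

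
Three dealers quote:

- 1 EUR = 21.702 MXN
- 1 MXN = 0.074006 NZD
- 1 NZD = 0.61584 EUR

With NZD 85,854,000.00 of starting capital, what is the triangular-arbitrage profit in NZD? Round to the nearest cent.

Profitable loop is NZD → MXN → EUR → NZD:
NZD 85,854,000.00 ÷ 0.074006 = MXN 1,160,095,127.42
MXN 1,160,095,127.42 ÷ 21.702 = EUR 53,455,678.16
EUR 53,455,678.16 ÷ 0.61584 = NZD 86,801,244.09
Profit = NZD 86,801,244.09 − NZD 85,854,000.00

Profit: NZD 947,244.09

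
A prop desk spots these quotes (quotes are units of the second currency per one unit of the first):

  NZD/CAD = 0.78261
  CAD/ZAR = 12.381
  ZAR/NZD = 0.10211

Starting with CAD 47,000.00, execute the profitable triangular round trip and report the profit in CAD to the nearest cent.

Profit: CAD 503.81

Profitable loop is CAD → NZD → ZAR → CAD:
CAD 47,000.00 ÷ 0.78261 = NZD 60,055.46
NZD 60,055.46 ÷ 0.10211 = ZAR 588,144.70
ZAR 588,144.70 ÷ 12.381 = CAD 47,503.81
Profit = CAD 47,503.81 − CAD 47,000.00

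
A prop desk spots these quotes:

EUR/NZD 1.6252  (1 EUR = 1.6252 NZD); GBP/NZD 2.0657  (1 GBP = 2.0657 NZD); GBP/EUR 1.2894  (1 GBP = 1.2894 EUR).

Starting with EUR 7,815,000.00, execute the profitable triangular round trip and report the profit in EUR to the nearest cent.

Profit: EUR 112,864.38

Profitable loop is EUR → NZD → GBP → EUR:
EUR 7,815,000.00 × 1.6252 = NZD 12,700,938.00
NZD 12,700,938.00 ÷ 2.0657 = GBP 6,148,491.07
GBP 6,148,491.07 × 1.2894 = EUR 7,927,864.38
Profit = EUR 7,927,864.38 − EUR 7,815,000.00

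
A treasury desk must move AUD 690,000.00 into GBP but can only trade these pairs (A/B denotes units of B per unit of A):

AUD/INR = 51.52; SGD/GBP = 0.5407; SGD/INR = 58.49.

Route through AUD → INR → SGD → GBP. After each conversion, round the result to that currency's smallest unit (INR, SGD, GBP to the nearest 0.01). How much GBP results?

GBP 328,624.32

AUD 690,000.00 × 51.52 = INR 35,548,800.00
INR 35,548,800.00 ÷ 58.49 = SGD 607,775.69
SGD 607,775.69 × 0.5407 = GBP 328,624.32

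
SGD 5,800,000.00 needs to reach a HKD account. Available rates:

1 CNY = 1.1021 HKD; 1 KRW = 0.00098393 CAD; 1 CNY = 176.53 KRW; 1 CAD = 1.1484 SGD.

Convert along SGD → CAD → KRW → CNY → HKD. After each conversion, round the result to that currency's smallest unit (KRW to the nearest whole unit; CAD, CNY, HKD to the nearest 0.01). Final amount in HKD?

SGD 5,800,000.00 ÷ 1.1484 = CAD 5,050,505.05
CAD 5,050,505.05 ÷ 0.00098393 = KRW 5,132,992,235
KRW 5,132,992,235 ÷ 176.53 = CNY 29,077,166.69
CNY 29,077,166.69 × 1.1021 = HKD 32,045,945.41

HKD 32,045,945.41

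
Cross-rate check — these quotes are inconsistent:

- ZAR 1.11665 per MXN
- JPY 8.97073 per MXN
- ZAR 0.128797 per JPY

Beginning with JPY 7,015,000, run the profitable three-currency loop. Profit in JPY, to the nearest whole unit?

Profit: JPY 243,454

Profitable loop is JPY → ZAR → MXN → JPY:
JPY 7,015,000 × 0.128797 = ZAR 903,510.95
ZAR 903,510.95 ÷ 1.11665 = MXN 809,126.36
MXN 809,126.36 × 8.97073 = JPY 7,258,454
Profit = JPY 7,258,454 − JPY 7,015,000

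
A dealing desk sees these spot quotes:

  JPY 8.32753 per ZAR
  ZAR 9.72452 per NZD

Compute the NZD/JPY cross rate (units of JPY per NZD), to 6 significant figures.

1 NZD × 9.72452 = 9.72452 ZAR
9.72452 ZAR × 8.32753 = 80.9812 JPY

NZD/JPY = 80.9812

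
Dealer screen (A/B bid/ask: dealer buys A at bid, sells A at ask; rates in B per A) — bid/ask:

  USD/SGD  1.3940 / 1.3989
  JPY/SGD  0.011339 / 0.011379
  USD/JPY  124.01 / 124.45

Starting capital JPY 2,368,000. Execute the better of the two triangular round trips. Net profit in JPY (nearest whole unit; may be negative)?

Net profit: JPY 12,271

Best loop JPY → SGD → USD → JPY:
JPY 2,368,000 × 0.011339 (sell JPY at bid) = SGD 26,850.75
SGD 26,850.75 ÷ 1.3989 (buy USD at ask) = USD 19,194.19
USD 19,194.19 × 124.01 (sell USD at bid) = JPY 2,380,271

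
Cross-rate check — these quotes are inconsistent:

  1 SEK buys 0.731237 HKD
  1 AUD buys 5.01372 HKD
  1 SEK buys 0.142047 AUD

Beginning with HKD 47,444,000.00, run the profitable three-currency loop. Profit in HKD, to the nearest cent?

Profitable loop is HKD → AUD → SEK → HKD:
HKD 47,444,000.00 ÷ 5.01372 = AUD 9,462,833.98
AUD 9,462,833.98 ÷ 0.142047 = SEK 66,617,626.44
SEK 66,617,626.44 × 0.731237 = HKD 48,713,273.31
Profit = HKD 48,713,273.31 − HKD 47,444,000.00

Profit: HKD 1,269,273.31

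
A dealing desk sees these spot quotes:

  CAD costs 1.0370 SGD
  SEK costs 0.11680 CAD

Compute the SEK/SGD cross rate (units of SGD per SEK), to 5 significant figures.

SEK/SGD = 0.12112

1 SEK × 0.11680 = 0.1168 CAD
0.1168 CAD × 1.0370 = 0.121122 SGD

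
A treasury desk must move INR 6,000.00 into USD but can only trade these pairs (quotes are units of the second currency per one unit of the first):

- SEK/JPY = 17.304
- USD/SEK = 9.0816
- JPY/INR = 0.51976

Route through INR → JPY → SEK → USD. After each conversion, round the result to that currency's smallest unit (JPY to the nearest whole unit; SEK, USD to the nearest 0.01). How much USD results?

INR 6,000.00 ÷ 0.51976 = JPY 11,544
JPY 11,544 ÷ 17.304 = SEK 667.13
SEK 667.13 ÷ 9.0816 = USD 73.46

USD 73.46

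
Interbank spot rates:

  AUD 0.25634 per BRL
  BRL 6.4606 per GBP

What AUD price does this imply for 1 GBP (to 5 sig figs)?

GBP/AUD = 1.6561

1 GBP × 6.4606 = 6.4606 BRL
6.4606 BRL × 0.25634 = 1.65611 AUD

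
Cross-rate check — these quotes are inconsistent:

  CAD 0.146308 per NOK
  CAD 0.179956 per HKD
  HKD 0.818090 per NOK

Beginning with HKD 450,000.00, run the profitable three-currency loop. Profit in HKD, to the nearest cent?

Profitable loop is HKD → CAD → NOK → HKD:
HKD 450,000.00 × 0.179956 = CAD 80,980.20
CAD 80,980.20 ÷ 0.146308 = NOK 553,491.27
NOK 553,491.27 × 0.818090 = HKD 452,805.67
Profit = HKD 452,805.67 − HKD 450,000.00

Profit: HKD 2,805.67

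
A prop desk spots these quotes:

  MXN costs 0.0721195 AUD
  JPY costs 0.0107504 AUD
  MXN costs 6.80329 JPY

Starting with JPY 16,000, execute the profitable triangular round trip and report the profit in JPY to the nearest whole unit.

Profit: JPY 226

Profitable loop is JPY → AUD → MXN → JPY:
JPY 16,000 × 0.0107504 = AUD 172.01
AUD 172.01 ÷ 0.0721195 = MXN 2,385.02
MXN 2,385.02 × 6.80329 = JPY 16,226
Profit = JPY 16,226 − JPY 16,000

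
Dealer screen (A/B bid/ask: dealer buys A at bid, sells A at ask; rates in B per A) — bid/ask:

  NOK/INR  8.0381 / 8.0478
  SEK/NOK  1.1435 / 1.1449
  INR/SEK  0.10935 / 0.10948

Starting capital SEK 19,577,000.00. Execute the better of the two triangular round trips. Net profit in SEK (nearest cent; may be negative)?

Best loop SEK → NOK → INR → SEK:
SEK 19,577,000.00 × 1.1435 (sell SEK at bid) = NOK 22,386,299.50
NOK 22,386,299.50 × 8.0381 (sell NOK at bid) = INR 179,943,314.01
INR 179,943,314.01 × 0.10935 (sell INR at bid) = SEK 19,676,801.39

Net profit: SEK 99,801.39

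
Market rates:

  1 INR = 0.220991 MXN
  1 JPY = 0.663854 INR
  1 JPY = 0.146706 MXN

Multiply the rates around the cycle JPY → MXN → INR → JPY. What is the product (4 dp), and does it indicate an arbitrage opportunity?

1.0000 (no arbitrage)

Around JPY → MXN → INR → JPY: 1 × 0.146706 ÷ 0.220991 ÷ 0.663854 = 1.000002
Product ≈ 1 (deviation 0.000%, within rounding noise).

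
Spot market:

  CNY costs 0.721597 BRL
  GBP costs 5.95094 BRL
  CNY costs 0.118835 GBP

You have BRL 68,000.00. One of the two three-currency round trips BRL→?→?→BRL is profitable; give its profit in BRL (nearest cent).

Profit: BRL 1,386.29

Profitable loop is BRL → GBP → CNY → BRL:
BRL 68,000.00 ÷ 5.95094 = GBP 11,426.77
GBP 11,426.77 ÷ 0.118835 = CNY 96,156.57
CNY 96,156.57 × 0.721597 = BRL 69,386.29
Profit = BRL 69,386.29 − BRL 68,000.00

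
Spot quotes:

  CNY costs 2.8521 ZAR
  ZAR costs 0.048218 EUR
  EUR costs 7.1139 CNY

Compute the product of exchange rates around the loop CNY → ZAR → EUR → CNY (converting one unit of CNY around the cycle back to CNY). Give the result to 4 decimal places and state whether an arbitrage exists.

Around CNY → ZAR → EUR → CNY: 1 × 2.8521 × 0.048218 × 7.1139 = 0.978322
Product < 1; profitable direction is CNY → EUR → ZAR → CNY.

0.9783 (arbitrage exists)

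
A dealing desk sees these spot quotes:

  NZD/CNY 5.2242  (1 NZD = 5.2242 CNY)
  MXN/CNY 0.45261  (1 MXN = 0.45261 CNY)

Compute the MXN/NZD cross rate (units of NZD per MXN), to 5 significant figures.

1 MXN × 0.45261 = 0.45261 CNY
0.45261 CNY ÷ 5.2242 = 0.0866372 NZD

MXN/NZD = 0.086637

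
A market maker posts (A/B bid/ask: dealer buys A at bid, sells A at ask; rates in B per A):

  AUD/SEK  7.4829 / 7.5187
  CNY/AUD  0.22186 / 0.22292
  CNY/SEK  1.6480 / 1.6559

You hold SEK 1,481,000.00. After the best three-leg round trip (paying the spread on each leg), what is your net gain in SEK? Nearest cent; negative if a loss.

Net profit: SEK 3,806.64

Best loop SEK → CNY → AUD → SEK:
SEK 1,481,000.00 ÷ 1.6559 (buy CNY at ask) = CNY 894,377.68
CNY 894,377.68 × 0.22186 (sell CNY at bid) = AUD 198,426.63
AUD 198,426.63 × 7.4829 (sell AUD at bid) = SEK 1,484,806.64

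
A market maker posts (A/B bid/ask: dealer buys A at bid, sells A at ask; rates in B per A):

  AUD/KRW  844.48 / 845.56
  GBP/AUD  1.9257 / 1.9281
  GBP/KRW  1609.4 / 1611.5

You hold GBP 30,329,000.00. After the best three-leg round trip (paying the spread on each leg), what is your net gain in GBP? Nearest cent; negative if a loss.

Net profit: GBP 276,944.06

Best loop GBP → AUD → KRW → GBP:
GBP 30,329,000.00 × 1.9257 (sell GBP at bid) = AUD 58,404,555.30
AUD 58,404,555.30 × 844.48 (sell AUD at bid) = KRW 49,321,478,860
KRW 49,321,478,860 ÷ 1611.5 (buy GBP at ask) = GBP 30,605,944.06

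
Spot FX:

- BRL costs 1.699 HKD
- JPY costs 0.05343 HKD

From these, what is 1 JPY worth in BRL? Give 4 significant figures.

1 JPY × 0.05343 = 0.05343 HKD
0.05343 HKD ÷ 1.699 = 0.0314479 BRL

JPY/BRL = 0.03145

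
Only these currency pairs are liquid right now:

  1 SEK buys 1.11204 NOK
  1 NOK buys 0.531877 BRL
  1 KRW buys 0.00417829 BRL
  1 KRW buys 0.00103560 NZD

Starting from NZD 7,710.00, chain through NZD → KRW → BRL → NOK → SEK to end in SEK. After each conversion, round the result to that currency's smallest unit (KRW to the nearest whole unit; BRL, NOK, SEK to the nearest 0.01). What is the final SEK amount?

NZD 7,710.00 ÷ 0.00103560 = KRW 7,444,959
KRW 7,444,959 × 0.00417829 = BRL 31,107.20
BRL 31,107.20 ÷ 0.531877 = NOK 58,485.70
NOK 58,485.70 ÷ 1.11204 = SEK 52,593.16

SEK 52,593.16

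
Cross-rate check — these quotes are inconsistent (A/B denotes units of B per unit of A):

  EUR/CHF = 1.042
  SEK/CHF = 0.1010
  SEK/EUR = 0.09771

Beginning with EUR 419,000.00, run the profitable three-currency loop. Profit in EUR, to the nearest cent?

Profitable loop is EUR → CHF → SEK → EUR:
EUR 419,000.00 × 1.042 = CHF 436,598.00
CHF 436,598.00 ÷ 0.1010 = SEK 4,322,752.48
SEK 4,322,752.48 × 0.09771 = EUR 422,376.14
Profit = EUR 422,376.14 − EUR 419,000.00

Profit: EUR 3,376.14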